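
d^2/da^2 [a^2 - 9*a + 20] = 2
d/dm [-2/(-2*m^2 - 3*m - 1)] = 2*(-4*m - 3)/(2*m^2 + 3*m + 1)^2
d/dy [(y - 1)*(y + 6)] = 2*y + 5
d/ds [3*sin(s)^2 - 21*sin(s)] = 3*(2*sin(s) - 7)*cos(s)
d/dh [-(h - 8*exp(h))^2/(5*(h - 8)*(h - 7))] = (h - 8*exp(h))*(2*(h - 8)*(h - 7)*(8*exp(h) - 1) + (h - 8)*(h - 8*exp(h)) + (h - 7)*(h - 8*exp(h)))/(5*(h - 8)^2*(h - 7)^2)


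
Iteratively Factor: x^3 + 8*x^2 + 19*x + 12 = (x + 3)*(x^2 + 5*x + 4) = (x + 1)*(x + 3)*(x + 4)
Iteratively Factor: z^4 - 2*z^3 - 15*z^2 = (z)*(z^3 - 2*z^2 - 15*z) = z^2*(z^2 - 2*z - 15) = z^2*(z - 5)*(z + 3)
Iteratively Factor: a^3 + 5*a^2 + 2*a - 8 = (a + 2)*(a^2 + 3*a - 4) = (a - 1)*(a + 2)*(a + 4)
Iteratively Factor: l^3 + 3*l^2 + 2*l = (l)*(l^2 + 3*l + 2) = l*(l + 2)*(l + 1)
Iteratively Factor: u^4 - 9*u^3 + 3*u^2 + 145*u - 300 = (u + 4)*(u^3 - 13*u^2 + 55*u - 75) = (u - 5)*(u + 4)*(u^2 - 8*u + 15) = (u - 5)*(u - 3)*(u + 4)*(u - 5)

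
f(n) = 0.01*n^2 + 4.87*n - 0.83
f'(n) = 0.02*n + 4.87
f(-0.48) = -3.17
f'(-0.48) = 4.86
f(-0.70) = -4.23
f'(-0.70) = 4.86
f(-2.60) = -13.42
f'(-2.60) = 4.82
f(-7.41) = -36.37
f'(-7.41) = 4.72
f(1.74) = 7.67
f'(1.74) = 4.90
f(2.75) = 12.64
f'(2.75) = 4.92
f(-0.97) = -5.54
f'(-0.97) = 4.85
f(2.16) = 9.74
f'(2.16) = 4.91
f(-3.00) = -15.35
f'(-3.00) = 4.81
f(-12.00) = -57.83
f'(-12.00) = 4.63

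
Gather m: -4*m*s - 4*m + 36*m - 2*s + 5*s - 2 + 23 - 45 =m*(32 - 4*s) + 3*s - 24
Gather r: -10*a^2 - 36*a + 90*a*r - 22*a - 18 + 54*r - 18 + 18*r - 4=-10*a^2 - 58*a + r*(90*a + 72) - 40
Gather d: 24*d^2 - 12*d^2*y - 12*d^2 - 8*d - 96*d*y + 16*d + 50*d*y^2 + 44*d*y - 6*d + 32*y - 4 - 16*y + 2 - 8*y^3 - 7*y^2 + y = d^2*(12 - 12*y) + d*(50*y^2 - 52*y + 2) - 8*y^3 - 7*y^2 + 17*y - 2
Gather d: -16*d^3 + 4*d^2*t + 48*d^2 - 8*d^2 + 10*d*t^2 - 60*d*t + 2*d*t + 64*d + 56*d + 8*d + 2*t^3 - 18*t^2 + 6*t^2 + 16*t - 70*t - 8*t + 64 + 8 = -16*d^3 + d^2*(4*t + 40) + d*(10*t^2 - 58*t + 128) + 2*t^3 - 12*t^2 - 62*t + 72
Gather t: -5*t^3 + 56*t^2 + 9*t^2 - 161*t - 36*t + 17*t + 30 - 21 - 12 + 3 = -5*t^3 + 65*t^2 - 180*t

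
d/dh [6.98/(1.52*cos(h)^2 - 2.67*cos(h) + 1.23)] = (21.2192*cos(h) - 18.6366)*sin(h)/(1.52*cos(h)^2 - 2.67*cos(h) + 1.23)^2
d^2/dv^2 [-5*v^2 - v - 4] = -10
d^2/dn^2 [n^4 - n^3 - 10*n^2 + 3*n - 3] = 12*n^2 - 6*n - 20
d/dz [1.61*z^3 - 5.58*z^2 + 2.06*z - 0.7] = 4.83*z^2 - 11.16*z + 2.06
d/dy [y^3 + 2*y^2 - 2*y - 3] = 3*y^2 + 4*y - 2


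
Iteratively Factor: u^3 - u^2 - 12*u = (u - 4)*(u^2 + 3*u) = u*(u - 4)*(u + 3)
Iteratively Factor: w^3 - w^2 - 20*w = (w + 4)*(w^2 - 5*w) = w*(w + 4)*(w - 5)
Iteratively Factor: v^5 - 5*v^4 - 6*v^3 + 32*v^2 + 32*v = (v + 2)*(v^4 - 7*v^3 + 8*v^2 + 16*v) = (v + 1)*(v + 2)*(v^3 - 8*v^2 + 16*v) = (v - 4)*(v + 1)*(v + 2)*(v^2 - 4*v) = (v - 4)^2*(v + 1)*(v + 2)*(v)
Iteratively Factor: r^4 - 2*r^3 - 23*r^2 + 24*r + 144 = (r - 4)*(r^3 + 2*r^2 - 15*r - 36) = (r - 4)*(r + 3)*(r^2 - r - 12) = (r - 4)^2*(r + 3)*(r + 3)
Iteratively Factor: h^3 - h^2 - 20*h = (h - 5)*(h^2 + 4*h) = (h - 5)*(h + 4)*(h)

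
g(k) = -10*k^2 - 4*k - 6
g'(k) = -20*k - 4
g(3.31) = -128.80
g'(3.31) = -70.20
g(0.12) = -6.62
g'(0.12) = -6.40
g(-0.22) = -5.60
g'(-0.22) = 0.40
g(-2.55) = -60.82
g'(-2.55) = 47.00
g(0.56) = -11.38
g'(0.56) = -15.20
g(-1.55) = -23.82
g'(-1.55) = 27.00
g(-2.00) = -38.00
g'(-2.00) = 36.00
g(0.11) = -6.56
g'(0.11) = -6.20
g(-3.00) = -84.00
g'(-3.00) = 56.00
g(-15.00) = -2196.00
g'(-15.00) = 296.00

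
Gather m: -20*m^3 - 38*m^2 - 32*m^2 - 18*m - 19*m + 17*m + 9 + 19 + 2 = -20*m^3 - 70*m^2 - 20*m + 30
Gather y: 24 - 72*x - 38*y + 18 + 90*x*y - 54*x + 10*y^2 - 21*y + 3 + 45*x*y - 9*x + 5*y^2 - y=-135*x + 15*y^2 + y*(135*x - 60) + 45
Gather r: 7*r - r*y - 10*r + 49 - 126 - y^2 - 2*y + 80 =r*(-y - 3) - y^2 - 2*y + 3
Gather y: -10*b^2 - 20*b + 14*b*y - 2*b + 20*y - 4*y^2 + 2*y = -10*b^2 - 22*b - 4*y^2 + y*(14*b + 22)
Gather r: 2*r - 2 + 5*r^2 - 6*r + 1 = 5*r^2 - 4*r - 1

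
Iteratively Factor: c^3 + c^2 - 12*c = (c)*(c^2 + c - 12) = c*(c + 4)*(c - 3)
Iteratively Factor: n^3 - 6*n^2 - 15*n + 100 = (n - 5)*(n^2 - n - 20) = (n - 5)^2*(n + 4)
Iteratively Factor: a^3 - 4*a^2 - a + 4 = (a - 1)*(a^2 - 3*a - 4) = (a - 1)*(a + 1)*(a - 4)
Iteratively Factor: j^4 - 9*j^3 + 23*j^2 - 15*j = (j - 5)*(j^3 - 4*j^2 + 3*j) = (j - 5)*(j - 3)*(j^2 - j) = j*(j - 5)*(j - 3)*(j - 1)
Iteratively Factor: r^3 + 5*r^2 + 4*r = (r)*(r^2 + 5*r + 4) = r*(r + 4)*(r + 1)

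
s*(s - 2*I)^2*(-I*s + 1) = -I*s^4 - 3*s^3 - 4*s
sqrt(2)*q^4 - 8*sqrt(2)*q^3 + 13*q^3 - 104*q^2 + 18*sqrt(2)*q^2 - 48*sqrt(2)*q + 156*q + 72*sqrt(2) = (q - 6)*(q - 2)*(q + 6*sqrt(2))*(sqrt(2)*q + 1)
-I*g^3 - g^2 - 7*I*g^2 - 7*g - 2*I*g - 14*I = (g + 7)*(g - 2*I)*(-I*g + 1)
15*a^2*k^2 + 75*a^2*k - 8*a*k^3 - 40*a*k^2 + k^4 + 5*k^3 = k*(-5*a + k)*(-3*a + k)*(k + 5)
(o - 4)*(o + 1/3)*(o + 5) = o^3 + 4*o^2/3 - 59*o/3 - 20/3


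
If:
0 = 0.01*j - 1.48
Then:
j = 148.00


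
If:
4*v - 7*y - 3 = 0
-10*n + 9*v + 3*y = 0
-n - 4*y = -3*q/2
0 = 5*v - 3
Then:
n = 18/35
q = 4/35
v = 3/5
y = -3/35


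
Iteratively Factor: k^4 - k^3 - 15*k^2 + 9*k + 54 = (k + 2)*(k^3 - 3*k^2 - 9*k + 27) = (k - 3)*(k + 2)*(k^2 - 9) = (k - 3)^2*(k + 2)*(k + 3)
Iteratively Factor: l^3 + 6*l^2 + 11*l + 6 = (l + 3)*(l^2 + 3*l + 2) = (l + 2)*(l + 3)*(l + 1)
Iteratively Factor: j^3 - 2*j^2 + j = (j - 1)*(j^2 - j) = (j - 1)^2*(j)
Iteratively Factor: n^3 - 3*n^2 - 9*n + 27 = (n - 3)*(n^2 - 9) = (n - 3)^2*(n + 3)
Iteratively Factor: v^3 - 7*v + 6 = (v + 3)*(v^2 - 3*v + 2) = (v - 1)*(v + 3)*(v - 2)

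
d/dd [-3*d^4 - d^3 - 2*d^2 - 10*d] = -12*d^3 - 3*d^2 - 4*d - 10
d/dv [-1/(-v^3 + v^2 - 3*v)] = (-3*v^2 + 2*v - 3)/(v^2*(v^2 - v + 3)^2)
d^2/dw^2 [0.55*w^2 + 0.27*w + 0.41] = 1.10000000000000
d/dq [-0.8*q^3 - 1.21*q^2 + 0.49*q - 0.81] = -2.4*q^2 - 2.42*q + 0.49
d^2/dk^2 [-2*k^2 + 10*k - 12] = -4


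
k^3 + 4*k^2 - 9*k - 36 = (k - 3)*(k + 3)*(k + 4)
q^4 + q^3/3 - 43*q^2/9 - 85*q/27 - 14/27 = (q - 7/3)*(q + 1/3)^2*(q + 2)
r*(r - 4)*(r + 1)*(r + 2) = r^4 - r^3 - 10*r^2 - 8*r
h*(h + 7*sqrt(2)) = h^2 + 7*sqrt(2)*h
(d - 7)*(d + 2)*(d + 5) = d^3 - 39*d - 70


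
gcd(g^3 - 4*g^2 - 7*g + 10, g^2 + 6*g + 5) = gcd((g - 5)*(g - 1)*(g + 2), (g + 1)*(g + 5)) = 1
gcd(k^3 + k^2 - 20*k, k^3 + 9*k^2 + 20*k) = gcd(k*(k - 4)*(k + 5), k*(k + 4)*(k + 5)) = k^2 + 5*k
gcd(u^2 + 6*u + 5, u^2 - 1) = u + 1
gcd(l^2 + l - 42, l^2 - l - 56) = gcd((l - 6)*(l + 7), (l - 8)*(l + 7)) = l + 7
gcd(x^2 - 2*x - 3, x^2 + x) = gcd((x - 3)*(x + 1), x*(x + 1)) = x + 1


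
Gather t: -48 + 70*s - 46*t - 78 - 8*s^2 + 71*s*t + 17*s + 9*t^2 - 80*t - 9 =-8*s^2 + 87*s + 9*t^2 + t*(71*s - 126) - 135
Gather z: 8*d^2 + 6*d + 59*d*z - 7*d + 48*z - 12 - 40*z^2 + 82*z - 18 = 8*d^2 - d - 40*z^2 + z*(59*d + 130) - 30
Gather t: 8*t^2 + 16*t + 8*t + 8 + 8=8*t^2 + 24*t + 16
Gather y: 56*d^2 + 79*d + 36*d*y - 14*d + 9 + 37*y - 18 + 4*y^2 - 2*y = 56*d^2 + 65*d + 4*y^2 + y*(36*d + 35) - 9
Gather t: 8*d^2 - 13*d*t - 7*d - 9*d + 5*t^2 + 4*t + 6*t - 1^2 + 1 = 8*d^2 - 16*d + 5*t^2 + t*(10 - 13*d)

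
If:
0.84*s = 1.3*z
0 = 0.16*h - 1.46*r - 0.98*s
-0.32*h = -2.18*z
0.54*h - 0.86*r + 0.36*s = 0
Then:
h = 0.00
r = 0.00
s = 0.00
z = 0.00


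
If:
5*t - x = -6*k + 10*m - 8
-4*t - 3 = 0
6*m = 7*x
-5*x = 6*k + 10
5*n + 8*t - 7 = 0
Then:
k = -1775/1272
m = -161/424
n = 13/5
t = -3/4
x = -69/212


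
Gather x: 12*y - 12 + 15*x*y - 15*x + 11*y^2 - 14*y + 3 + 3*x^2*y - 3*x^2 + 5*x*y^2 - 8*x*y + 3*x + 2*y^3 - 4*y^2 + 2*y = x^2*(3*y - 3) + x*(5*y^2 + 7*y - 12) + 2*y^3 + 7*y^2 - 9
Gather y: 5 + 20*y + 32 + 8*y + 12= 28*y + 49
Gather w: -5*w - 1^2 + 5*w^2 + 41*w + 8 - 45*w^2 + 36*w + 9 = -40*w^2 + 72*w + 16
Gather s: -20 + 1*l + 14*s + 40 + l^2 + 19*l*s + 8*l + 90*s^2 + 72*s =l^2 + 9*l + 90*s^2 + s*(19*l + 86) + 20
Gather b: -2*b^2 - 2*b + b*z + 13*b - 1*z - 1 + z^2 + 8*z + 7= -2*b^2 + b*(z + 11) + z^2 + 7*z + 6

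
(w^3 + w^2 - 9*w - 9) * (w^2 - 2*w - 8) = w^5 - w^4 - 19*w^3 + w^2 + 90*w + 72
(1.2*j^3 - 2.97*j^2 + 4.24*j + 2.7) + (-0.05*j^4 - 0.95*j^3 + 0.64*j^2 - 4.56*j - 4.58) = -0.05*j^4 + 0.25*j^3 - 2.33*j^2 - 0.319999999999999*j - 1.88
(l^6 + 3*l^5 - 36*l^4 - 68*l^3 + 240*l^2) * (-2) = -2*l^6 - 6*l^5 + 72*l^4 + 136*l^3 - 480*l^2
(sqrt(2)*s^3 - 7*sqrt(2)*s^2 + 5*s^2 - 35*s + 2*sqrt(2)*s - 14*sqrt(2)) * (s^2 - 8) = sqrt(2)*s^5 - 7*sqrt(2)*s^4 + 5*s^4 - 35*s^3 - 6*sqrt(2)*s^3 - 40*s^2 + 42*sqrt(2)*s^2 - 16*sqrt(2)*s + 280*s + 112*sqrt(2)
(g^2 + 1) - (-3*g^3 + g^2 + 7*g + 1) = 3*g^3 - 7*g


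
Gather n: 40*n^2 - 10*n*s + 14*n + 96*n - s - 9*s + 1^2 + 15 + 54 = 40*n^2 + n*(110 - 10*s) - 10*s + 70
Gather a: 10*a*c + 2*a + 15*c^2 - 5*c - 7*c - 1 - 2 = a*(10*c + 2) + 15*c^2 - 12*c - 3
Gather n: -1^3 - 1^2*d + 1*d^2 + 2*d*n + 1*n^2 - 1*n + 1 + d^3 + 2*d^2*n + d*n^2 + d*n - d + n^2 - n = d^3 + d^2 - 2*d + n^2*(d + 2) + n*(2*d^2 + 3*d - 2)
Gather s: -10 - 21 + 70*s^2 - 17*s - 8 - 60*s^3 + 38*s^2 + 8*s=-60*s^3 + 108*s^2 - 9*s - 39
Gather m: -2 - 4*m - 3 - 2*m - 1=-6*m - 6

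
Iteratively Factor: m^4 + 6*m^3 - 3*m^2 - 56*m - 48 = (m - 3)*(m^3 + 9*m^2 + 24*m + 16) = (m - 3)*(m + 4)*(m^2 + 5*m + 4) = (m - 3)*(m + 1)*(m + 4)*(m + 4)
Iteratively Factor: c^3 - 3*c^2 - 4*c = (c + 1)*(c^2 - 4*c) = (c - 4)*(c + 1)*(c)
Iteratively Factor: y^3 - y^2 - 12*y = (y + 3)*(y^2 - 4*y) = (y - 4)*(y + 3)*(y)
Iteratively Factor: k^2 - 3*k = (k)*(k - 3)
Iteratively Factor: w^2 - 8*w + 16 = (w - 4)*(w - 4)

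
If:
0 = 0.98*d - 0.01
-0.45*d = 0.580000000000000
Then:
No Solution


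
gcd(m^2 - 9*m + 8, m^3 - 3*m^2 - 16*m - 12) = 1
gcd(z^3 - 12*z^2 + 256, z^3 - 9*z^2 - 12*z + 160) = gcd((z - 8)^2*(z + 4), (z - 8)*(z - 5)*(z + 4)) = z^2 - 4*z - 32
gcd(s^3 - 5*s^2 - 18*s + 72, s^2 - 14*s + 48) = s - 6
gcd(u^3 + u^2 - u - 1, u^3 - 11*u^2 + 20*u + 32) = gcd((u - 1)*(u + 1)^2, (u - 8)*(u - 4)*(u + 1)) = u + 1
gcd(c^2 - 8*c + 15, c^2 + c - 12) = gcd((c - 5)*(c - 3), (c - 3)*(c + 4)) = c - 3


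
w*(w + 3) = w^2 + 3*w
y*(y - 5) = y^2 - 5*y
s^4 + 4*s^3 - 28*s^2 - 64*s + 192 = (s - 4)*(s - 2)*(s + 4)*(s + 6)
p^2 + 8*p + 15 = (p + 3)*(p + 5)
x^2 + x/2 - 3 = (x - 3/2)*(x + 2)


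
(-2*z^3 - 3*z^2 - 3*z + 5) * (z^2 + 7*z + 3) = -2*z^5 - 17*z^4 - 30*z^3 - 25*z^2 + 26*z + 15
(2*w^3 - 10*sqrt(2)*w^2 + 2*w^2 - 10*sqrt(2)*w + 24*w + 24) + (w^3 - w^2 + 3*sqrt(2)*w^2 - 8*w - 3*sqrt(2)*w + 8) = 3*w^3 - 7*sqrt(2)*w^2 + w^2 - 13*sqrt(2)*w + 16*w + 32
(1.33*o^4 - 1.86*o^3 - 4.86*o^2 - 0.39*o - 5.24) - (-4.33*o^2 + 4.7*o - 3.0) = 1.33*o^4 - 1.86*o^3 - 0.53*o^2 - 5.09*o - 2.24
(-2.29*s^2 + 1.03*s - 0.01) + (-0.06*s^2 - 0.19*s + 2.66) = -2.35*s^2 + 0.84*s + 2.65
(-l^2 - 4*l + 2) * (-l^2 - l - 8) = l^4 + 5*l^3 + 10*l^2 + 30*l - 16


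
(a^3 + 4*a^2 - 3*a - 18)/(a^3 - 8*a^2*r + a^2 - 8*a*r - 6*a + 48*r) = (-a - 3)/(-a + 8*r)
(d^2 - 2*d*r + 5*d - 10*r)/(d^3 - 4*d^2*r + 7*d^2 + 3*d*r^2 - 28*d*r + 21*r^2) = (d^2 - 2*d*r + 5*d - 10*r)/(d^3 - 4*d^2*r + 7*d^2 + 3*d*r^2 - 28*d*r + 21*r^2)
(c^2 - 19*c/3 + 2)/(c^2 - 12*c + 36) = (c - 1/3)/(c - 6)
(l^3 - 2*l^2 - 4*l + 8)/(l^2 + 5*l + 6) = (l^2 - 4*l + 4)/(l + 3)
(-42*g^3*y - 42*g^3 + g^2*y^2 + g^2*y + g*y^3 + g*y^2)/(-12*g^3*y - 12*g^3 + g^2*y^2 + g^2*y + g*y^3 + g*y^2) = (-42*g^2 + g*y + y^2)/(-12*g^2 + g*y + y^2)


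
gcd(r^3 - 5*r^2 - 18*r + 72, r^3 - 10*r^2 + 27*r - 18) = r^2 - 9*r + 18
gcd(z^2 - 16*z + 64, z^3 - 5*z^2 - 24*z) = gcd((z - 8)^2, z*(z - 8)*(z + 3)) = z - 8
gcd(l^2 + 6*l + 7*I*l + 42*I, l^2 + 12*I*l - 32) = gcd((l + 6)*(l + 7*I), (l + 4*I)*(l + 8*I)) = 1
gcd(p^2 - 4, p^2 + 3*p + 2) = p + 2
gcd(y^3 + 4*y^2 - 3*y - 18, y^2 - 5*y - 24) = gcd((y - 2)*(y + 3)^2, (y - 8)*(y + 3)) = y + 3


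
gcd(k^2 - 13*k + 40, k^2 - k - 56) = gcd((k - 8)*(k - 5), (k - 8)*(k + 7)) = k - 8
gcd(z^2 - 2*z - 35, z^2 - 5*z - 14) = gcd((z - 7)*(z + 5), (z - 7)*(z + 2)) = z - 7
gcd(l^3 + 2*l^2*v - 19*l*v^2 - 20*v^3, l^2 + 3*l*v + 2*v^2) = l + v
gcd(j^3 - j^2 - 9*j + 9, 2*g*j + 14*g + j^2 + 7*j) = 1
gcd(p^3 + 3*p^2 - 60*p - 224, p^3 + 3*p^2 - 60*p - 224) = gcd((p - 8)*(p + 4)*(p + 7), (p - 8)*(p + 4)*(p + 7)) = p^3 + 3*p^2 - 60*p - 224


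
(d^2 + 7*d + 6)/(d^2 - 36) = (d + 1)/(d - 6)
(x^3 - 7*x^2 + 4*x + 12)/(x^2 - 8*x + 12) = x + 1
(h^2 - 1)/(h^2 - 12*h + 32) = (h^2 - 1)/(h^2 - 12*h + 32)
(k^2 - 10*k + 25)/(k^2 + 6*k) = (k^2 - 10*k + 25)/(k*(k + 6))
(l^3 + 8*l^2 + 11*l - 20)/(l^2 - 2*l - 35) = (l^2 + 3*l - 4)/(l - 7)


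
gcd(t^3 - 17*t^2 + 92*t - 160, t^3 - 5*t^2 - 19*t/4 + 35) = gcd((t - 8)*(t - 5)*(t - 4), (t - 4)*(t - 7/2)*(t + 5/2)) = t - 4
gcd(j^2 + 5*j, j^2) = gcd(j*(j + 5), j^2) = j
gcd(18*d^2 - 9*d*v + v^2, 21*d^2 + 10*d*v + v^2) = 1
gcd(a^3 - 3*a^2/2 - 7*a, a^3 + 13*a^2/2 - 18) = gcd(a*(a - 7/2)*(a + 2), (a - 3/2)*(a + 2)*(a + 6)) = a + 2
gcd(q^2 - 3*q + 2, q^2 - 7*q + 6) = q - 1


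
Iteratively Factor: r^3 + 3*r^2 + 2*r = (r)*(r^2 + 3*r + 2) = r*(r + 1)*(r + 2)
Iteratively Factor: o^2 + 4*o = (o)*(o + 4)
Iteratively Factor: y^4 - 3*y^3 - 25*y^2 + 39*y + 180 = (y - 5)*(y^3 + 2*y^2 - 15*y - 36) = (y - 5)*(y - 4)*(y^2 + 6*y + 9) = (y - 5)*(y - 4)*(y + 3)*(y + 3)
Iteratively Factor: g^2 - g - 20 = (g + 4)*(g - 5)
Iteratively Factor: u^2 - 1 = (u - 1)*(u + 1)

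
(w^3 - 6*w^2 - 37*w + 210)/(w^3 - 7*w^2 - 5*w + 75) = (w^2 - w - 42)/(w^2 - 2*w - 15)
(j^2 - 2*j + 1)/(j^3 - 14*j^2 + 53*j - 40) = (j - 1)/(j^2 - 13*j + 40)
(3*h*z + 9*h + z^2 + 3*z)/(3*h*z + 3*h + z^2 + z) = (z + 3)/(z + 1)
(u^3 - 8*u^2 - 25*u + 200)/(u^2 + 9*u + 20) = (u^2 - 13*u + 40)/(u + 4)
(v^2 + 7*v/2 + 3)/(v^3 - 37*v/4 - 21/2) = 2/(2*v - 7)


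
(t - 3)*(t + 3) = t^2 - 9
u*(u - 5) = u^2 - 5*u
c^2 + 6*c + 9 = (c + 3)^2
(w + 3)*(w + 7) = w^2 + 10*w + 21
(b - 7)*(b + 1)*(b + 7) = b^3 + b^2 - 49*b - 49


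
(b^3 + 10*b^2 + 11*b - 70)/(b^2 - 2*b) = b + 12 + 35/b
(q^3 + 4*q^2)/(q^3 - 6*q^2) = (q + 4)/(q - 6)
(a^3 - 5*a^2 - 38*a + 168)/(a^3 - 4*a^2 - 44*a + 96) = (a^2 - 11*a + 28)/(a^2 - 10*a + 16)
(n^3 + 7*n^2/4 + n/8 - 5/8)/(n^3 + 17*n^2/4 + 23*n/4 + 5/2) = (n - 1/2)/(n + 2)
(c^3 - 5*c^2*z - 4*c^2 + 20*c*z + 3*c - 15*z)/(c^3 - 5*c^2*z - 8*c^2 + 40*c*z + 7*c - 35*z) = (c - 3)/(c - 7)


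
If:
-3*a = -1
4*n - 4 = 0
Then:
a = 1/3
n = 1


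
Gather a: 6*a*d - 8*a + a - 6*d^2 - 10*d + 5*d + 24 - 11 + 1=a*(6*d - 7) - 6*d^2 - 5*d + 14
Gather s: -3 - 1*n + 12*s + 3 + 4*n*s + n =s*(4*n + 12)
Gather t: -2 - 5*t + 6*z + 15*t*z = t*(15*z - 5) + 6*z - 2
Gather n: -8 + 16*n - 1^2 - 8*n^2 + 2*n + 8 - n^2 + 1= -9*n^2 + 18*n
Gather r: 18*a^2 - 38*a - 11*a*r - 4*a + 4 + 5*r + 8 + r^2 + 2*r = 18*a^2 - 42*a + r^2 + r*(7 - 11*a) + 12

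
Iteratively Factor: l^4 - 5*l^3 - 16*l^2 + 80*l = (l + 4)*(l^3 - 9*l^2 + 20*l) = (l - 4)*(l + 4)*(l^2 - 5*l) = (l - 5)*(l - 4)*(l + 4)*(l)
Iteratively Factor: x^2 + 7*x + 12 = (x + 3)*(x + 4)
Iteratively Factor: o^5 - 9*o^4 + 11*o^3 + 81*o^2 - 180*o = (o + 3)*(o^4 - 12*o^3 + 47*o^2 - 60*o) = o*(o + 3)*(o^3 - 12*o^2 + 47*o - 60) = o*(o - 3)*(o + 3)*(o^2 - 9*o + 20) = o*(o - 5)*(o - 3)*(o + 3)*(o - 4)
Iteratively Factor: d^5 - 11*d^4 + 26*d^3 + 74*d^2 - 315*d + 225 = (d - 1)*(d^4 - 10*d^3 + 16*d^2 + 90*d - 225) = (d - 1)*(d + 3)*(d^3 - 13*d^2 + 55*d - 75) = (d - 5)*(d - 1)*(d + 3)*(d^2 - 8*d + 15) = (d - 5)^2*(d - 1)*(d + 3)*(d - 3)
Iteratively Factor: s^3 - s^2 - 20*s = (s)*(s^2 - s - 20) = s*(s - 5)*(s + 4)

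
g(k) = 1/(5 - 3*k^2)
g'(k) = 6*k/(5 - 3*k^2)^2 = 6*k/(3*k^2 - 5)^2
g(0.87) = 0.37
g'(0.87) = 0.70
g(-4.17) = -0.02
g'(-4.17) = -0.01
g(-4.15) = -0.02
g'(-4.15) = -0.01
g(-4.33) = -0.02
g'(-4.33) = -0.01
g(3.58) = -0.03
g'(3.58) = 0.02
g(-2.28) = -0.09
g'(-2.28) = -0.12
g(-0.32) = 0.21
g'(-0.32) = -0.09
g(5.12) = -0.01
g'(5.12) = 0.01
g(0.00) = 0.20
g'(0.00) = 0.00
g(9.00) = 0.00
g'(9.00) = 0.00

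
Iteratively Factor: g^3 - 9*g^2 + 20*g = (g)*(g^2 - 9*g + 20) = g*(g - 4)*(g - 5)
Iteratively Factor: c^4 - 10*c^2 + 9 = (c + 1)*(c^3 - c^2 - 9*c + 9) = (c - 1)*(c + 1)*(c^2 - 9) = (c - 3)*(c - 1)*(c + 1)*(c + 3)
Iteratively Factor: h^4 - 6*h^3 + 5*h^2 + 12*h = (h + 1)*(h^3 - 7*h^2 + 12*h) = (h - 4)*(h + 1)*(h^2 - 3*h) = h*(h - 4)*(h + 1)*(h - 3)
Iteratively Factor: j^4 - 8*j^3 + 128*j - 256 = (j + 4)*(j^3 - 12*j^2 + 48*j - 64) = (j - 4)*(j + 4)*(j^2 - 8*j + 16) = (j - 4)^2*(j + 4)*(j - 4)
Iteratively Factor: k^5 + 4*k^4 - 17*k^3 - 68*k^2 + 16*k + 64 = (k + 4)*(k^4 - 17*k^2 + 16) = (k + 1)*(k + 4)*(k^3 - k^2 - 16*k + 16) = (k + 1)*(k + 4)^2*(k^2 - 5*k + 4) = (k - 4)*(k + 1)*(k + 4)^2*(k - 1)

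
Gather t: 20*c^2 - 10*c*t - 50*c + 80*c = 20*c^2 - 10*c*t + 30*c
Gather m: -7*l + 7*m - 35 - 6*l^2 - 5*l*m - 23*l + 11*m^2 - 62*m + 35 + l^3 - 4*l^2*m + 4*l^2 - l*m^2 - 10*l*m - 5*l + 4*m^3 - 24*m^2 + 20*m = l^3 - 2*l^2 - 35*l + 4*m^3 + m^2*(-l - 13) + m*(-4*l^2 - 15*l - 35)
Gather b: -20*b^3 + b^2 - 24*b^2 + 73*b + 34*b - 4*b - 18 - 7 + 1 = -20*b^3 - 23*b^2 + 103*b - 24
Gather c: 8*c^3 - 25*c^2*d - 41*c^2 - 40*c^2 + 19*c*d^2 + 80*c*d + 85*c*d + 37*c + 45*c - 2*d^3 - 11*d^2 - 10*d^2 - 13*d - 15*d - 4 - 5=8*c^3 + c^2*(-25*d - 81) + c*(19*d^2 + 165*d + 82) - 2*d^3 - 21*d^2 - 28*d - 9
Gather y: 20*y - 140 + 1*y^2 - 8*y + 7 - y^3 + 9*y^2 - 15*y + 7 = -y^3 + 10*y^2 - 3*y - 126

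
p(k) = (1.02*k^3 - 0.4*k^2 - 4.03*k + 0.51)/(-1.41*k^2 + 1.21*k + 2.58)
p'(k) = (2.82*k - 1.21)*(1.02*k^3 - 0.4*k^2 - 4.03*k + 0.51)/(-1.41*k^2 + 1.21*k + 2.58)^2 + (3.06*k^2 - 0.8*k - 4.03)/(-1.41*k^2 + 1.21*k + 2.58) = (-1.4382*k^4 + 2.4684*k^3 + 1.7285*k^2 - 0.6258*k - 11.0145)/(1.9881*k^4 - 3.4122*k^3 - 5.8115*k^2 + 6.2436*k + 6.6564)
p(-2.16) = 0.44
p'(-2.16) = -1.32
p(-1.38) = -1.48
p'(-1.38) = -5.89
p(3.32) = -2.24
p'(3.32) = -0.98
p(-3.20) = 1.53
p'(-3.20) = -0.90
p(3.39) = -2.31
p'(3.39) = -0.96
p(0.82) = -0.95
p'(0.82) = -1.40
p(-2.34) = 0.67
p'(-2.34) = -1.18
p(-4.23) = 2.41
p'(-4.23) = -0.81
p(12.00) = -8.91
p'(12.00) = -0.73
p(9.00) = -6.70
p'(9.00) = -0.74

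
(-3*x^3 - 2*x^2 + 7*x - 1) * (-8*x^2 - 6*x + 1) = 24*x^5 + 34*x^4 - 47*x^3 - 36*x^2 + 13*x - 1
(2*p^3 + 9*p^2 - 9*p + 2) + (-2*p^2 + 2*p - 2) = 2*p^3 + 7*p^2 - 7*p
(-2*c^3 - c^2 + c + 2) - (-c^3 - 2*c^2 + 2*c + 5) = -c^3 + c^2 - c - 3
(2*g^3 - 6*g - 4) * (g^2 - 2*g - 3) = 2*g^5 - 4*g^4 - 12*g^3 + 8*g^2 + 26*g + 12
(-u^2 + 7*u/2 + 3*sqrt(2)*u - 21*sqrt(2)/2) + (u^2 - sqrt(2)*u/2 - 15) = 7*u/2 + 5*sqrt(2)*u/2 - 15 - 21*sqrt(2)/2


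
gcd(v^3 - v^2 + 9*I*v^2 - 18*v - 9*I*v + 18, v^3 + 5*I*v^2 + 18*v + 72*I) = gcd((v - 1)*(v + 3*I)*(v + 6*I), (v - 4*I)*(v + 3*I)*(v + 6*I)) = v^2 + 9*I*v - 18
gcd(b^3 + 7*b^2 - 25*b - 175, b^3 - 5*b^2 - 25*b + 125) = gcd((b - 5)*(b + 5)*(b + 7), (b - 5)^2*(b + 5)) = b^2 - 25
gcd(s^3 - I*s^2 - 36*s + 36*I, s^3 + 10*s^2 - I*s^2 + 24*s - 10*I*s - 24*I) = s^2 + s*(6 - I) - 6*I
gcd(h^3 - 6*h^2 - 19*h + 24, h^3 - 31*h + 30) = h - 1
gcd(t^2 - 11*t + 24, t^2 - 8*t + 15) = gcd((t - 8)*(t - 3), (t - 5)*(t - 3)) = t - 3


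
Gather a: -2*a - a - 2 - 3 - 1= -3*a - 6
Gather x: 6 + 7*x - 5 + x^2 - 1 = x^2 + 7*x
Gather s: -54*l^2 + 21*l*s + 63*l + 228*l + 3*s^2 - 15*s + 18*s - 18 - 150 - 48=-54*l^2 + 291*l + 3*s^2 + s*(21*l + 3) - 216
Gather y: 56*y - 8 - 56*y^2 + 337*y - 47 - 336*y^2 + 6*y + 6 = -392*y^2 + 399*y - 49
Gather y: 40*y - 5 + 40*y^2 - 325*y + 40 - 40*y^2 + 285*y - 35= 0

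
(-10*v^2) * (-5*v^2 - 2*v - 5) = 50*v^4 + 20*v^3 + 50*v^2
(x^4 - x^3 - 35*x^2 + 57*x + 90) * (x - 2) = x^5 - 3*x^4 - 33*x^3 + 127*x^2 - 24*x - 180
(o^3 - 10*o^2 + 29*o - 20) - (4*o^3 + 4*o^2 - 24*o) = -3*o^3 - 14*o^2 + 53*o - 20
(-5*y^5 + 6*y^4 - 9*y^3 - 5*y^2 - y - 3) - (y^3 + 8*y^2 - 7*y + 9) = -5*y^5 + 6*y^4 - 10*y^3 - 13*y^2 + 6*y - 12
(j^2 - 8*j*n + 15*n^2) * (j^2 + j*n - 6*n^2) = j^4 - 7*j^3*n + j^2*n^2 + 63*j*n^3 - 90*n^4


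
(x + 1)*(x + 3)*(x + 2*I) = x^3 + 4*x^2 + 2*I*x^2 + 3*x + 8*I*x + 6*I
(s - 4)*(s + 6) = s^2 + 2*s - 24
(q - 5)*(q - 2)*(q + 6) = q^3 - q^2 - 32*q + 60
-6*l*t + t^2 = t*(-6*l + t)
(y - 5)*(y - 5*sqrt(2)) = y^2 - 5*sqrt(2)*y - 5*y + 25*sqrt(2)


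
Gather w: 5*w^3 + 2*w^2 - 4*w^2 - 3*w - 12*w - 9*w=5*w^3 - 2*w^2 - 24*w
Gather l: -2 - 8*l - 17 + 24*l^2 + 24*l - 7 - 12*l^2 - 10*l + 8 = 12*l^2 + 6*l - 18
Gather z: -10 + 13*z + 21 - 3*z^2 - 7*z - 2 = -3*z^2 + 6*z + 9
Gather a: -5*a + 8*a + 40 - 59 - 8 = 3*a - 27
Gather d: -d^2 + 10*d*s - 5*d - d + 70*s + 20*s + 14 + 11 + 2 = -d^2 + d*(10*s - 6) + 90*s + 27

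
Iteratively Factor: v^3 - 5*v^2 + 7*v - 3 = (v - 3)*(v^2 - 2*v + 1) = (v - 3)*(v - 1)*(v - 1)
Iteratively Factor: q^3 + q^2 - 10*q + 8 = (q + 4)*(q^2 - 3*q + 2) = (q - 2)*(q + 4)*(q - 1)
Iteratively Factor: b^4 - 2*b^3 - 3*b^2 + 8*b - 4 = (b - 1)*(b^3 - b^2 - 4*b + 4) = (b - 1)^2*(b^2 - 4) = (b - 2)*(b - 1)^2*(b + 2)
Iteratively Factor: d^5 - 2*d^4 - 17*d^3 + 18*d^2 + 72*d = (d - 4)*(d^4 + 2*d^3 - 9*d^2 - 18*d) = d*(d - 4)*(d^3 + 2*d^2 - 9*d - 18) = d*(d - 4)*(d - 3)*(d^2 + 5*d + 6) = d*(d - 4)*(d - 3)*(d + 2)*(d + 3)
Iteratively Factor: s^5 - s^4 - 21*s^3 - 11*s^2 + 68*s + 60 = (s + 2)*(s^4 - 3*s^3 - 15*s^2 + 19*s + 30) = (s - 2)*(s + 2)*(s^3 - s^2 - 17*s - 15) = (s - 2)*(s + 2)*(s + 3)*(s^2 - 4*s - 5) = (s - 5)*(s - 2)*(s + 2)*(s + 3)*(s + 1)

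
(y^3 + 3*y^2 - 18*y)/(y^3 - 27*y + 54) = y/(y - 3)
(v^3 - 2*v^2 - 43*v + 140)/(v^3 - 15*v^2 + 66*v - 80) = (v^2 + 3*v - 28)/(v^2 - 10*v + 16)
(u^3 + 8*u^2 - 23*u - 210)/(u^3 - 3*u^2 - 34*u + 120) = (u + 7)/(u - 4)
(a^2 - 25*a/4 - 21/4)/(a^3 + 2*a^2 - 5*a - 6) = (4*a^2 - 25*a - 21)/(4*(a^3 + 2*a^2 - 5*a - 6))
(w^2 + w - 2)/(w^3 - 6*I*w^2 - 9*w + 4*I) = (w^2 + w - 2)/(w^3 - 6*I*w^2 - 9*w + 4*I)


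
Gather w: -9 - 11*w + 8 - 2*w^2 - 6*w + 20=-2*w^2 - 17*w + 19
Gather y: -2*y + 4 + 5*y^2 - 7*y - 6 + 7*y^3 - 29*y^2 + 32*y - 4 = 7*y^3 - 24*y^2 + 23*y - 6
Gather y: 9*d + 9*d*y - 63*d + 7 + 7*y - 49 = -54*d + y*(9*d + 7) - 42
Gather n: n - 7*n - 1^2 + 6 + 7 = 12 - 6*n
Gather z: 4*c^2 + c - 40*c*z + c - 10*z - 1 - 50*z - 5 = 4*c^2 + 2*c + z*(-40*c - 60) - 6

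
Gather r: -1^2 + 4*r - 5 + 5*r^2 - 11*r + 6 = 5*r^2 - 7*r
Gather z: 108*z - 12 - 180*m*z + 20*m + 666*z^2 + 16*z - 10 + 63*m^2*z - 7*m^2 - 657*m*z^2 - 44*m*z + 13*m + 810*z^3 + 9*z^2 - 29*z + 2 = -7*m^2 + 33*m + 810*z^3 + z^2*(675 - 657*m) + z*(63*m^2 - 224*m + 95) - 20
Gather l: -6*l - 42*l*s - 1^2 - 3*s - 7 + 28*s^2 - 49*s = l*(-42*s - 6) + 28*s^2 - 52*s - 8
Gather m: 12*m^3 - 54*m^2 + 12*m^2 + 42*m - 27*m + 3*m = 12*m^3 - 42*m^2 + 18*m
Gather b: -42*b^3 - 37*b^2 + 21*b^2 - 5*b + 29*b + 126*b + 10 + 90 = -42*b^3 - 16*b^2 + 150*b + 100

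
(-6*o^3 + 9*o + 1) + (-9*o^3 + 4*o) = -15*o^3 + 13*o + 1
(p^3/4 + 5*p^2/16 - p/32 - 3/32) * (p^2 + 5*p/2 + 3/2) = p^5/4 + 15*p^4/16 + 9*p^3/8 + 19*p^2/64 - 9*p/32 - 9/64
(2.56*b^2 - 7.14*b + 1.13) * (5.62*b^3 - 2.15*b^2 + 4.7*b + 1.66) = 14.3872*b^5 - 45.6308*b^4 + 33.7336*b^3 - 31.7379*b^2 - 6.5414*b + 1.8758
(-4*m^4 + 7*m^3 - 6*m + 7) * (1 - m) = 4*m^5 - 11*m^4 + 7*m^3 + 6*m^2 - 13*m + 7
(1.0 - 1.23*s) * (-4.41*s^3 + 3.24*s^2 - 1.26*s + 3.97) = 5.4243*s^4 - 8.3952*s^3 + 4.7898*s^2 - 6.1431*s + 3.97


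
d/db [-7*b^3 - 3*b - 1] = -21*b^2 - 3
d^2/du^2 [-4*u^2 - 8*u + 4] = -8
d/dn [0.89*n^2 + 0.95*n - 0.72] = 1.78*n + 0.95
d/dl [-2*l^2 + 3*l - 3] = 3 - 4*l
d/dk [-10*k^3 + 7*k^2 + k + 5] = -30*k^2 + 14*k + 1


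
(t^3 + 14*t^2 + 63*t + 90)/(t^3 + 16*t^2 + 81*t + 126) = (t + 5)/(t + 7)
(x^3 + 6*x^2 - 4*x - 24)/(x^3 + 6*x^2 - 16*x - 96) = (x^2 - 4)/(x^2 - 16)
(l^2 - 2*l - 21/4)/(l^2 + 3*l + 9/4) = (2*l - 7)/(2*l + 3)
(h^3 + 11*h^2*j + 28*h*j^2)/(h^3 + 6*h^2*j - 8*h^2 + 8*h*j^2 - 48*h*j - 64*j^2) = h*(h + 7*j)/(h^2 + 2*h*j - 8*h - 16*j)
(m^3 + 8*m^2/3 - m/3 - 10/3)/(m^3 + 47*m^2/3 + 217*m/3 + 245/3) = (m^2 + m - 2)/(m^2 + 14*m + 49)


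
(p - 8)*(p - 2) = p^2 - 10*p + 16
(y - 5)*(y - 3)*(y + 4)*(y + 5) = y^4 + y^3 - 37*y^2 - 25*y + 300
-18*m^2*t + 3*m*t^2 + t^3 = t*(-3*m + t)*(6*m + t)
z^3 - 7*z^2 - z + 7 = (z - 7)*(z - 1)*(z + 1)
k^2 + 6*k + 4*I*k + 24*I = (k + 6)*(k + 4*I)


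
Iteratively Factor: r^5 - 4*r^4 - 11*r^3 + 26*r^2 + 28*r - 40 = (r - 1)*(r^4 - 3*r^3 - 14*r^2 + 12*r + 40) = (r - 1)*(r + 2)*(r^3 - 5*r^2 - 4*r + 20) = (r - 5)*(r - 1)*(r + 2)*(r^2 - 4) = (r - 5)*(r - 1)*(r + 2)^2*(r - 2)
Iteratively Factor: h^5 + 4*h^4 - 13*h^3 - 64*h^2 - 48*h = (h + 3)*(h^4 + h^3 - 16*h^2 - 16*h) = (h + 1)*(h + 3)*(h^3 - 16*h) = h*(h + 1)*(h + 3)*(h^2 - 16) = h*(h - 4)*(h + 1)*(h + 3)*(h + 4)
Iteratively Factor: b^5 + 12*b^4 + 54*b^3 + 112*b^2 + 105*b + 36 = (b + 4)*(b^4 + 8*b^3 + 22*b^2 + 24*b + 9) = (b + 1)*(b + 4)*(b^3 + 7*b^2 + 15*b + 9) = (b + 1)*(b + 3)*(b + 4)*(b^2 + 4*b + 3) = (b + 1)^2*(b + 3)*(b + 4)*(b + 3)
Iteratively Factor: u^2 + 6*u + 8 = (u + 2)*(u + 4)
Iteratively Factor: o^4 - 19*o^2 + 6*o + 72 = (o - 3)*(o^3 + 3*o^2 - 10*o - 24) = (o - 3)^2*(o^2 + 6*o + 8) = (o - 3)^2*(o + 4)*(o + 2)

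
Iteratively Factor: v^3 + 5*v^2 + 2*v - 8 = (v + 4)*(v^2 + v - 2) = (v - 1)*(v + 4)*(v + 2)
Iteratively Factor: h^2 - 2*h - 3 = (h + 1)*(h - 3)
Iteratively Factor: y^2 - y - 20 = (y + 4)*(y - 5)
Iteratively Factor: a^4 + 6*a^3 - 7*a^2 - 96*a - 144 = (a + 3)*(a^3 + 3*a^2 - 16*a - 48) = (a + 3)^2*(a^2 - 16) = (a + 3)^2*(a + 4)*(a - 4)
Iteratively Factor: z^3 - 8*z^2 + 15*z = (z)*(z^2 - 8*z + 15) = z*(z - 5)*(z - 3)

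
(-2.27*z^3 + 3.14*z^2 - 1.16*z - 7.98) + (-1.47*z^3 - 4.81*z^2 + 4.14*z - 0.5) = -3.74*z^3 - 1.67*z^2 + 2.98*z - 8.48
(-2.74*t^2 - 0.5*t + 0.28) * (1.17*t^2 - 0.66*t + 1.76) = -3.2058*t^4 + 1.2234*t^3 - 4.1648*t^2 - 1.0648*t + 0.4928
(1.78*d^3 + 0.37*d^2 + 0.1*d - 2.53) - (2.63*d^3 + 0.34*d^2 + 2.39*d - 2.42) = -0.85*d^3 + 0.03*d^2 - 2.29*d - 0.11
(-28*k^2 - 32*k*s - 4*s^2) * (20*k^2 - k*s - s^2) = -560*k^4 - 612*k^3*s - 20*k^2*s^2 + 36*k*s^3 + 4*s^4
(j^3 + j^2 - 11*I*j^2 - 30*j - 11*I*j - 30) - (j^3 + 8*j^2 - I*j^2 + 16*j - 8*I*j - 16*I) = -7*j^2 - 10*I*j^2 - 46*j - 3*I*j - 30 + 16*I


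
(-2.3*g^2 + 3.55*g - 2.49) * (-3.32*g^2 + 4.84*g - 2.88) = 7.636*g^4 - 22.918*g^3 + 32.0728*g^2 - 22.2756*g + 7.1712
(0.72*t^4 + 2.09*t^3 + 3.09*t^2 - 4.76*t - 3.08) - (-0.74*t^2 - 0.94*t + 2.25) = 0.72*t^4 + 2.09*t^3 + 3.83*t^2 - 3.82*t - 5.33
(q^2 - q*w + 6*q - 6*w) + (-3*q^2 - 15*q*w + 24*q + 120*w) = -2*q^2 - 16*q*w + 30*q + 114*w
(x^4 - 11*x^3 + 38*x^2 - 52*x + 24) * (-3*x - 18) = -3*x^5 + 15*x^4 + 84*x^3 - 528*x^2 + 864*x - 432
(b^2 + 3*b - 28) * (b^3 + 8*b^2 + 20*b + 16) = b^5 + 11*b^4 + 16*b^3 - 148*b^2 - 512*b - 448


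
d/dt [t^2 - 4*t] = 2*t - 4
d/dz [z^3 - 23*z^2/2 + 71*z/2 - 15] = 3*z^2 - 23*z + 71/2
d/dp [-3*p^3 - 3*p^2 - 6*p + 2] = -9*p^2 - 6*p - 6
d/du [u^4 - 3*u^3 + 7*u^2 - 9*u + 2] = 4*u^3 - 9*u^2 + 14*u - 9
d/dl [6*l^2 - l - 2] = 12*l - 1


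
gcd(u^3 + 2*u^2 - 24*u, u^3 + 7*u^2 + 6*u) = u^2 + 6*u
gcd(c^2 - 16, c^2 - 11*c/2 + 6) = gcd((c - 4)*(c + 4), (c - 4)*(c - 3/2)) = c - 4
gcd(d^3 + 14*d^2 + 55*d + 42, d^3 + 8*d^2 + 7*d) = d^2 + 8*d + 7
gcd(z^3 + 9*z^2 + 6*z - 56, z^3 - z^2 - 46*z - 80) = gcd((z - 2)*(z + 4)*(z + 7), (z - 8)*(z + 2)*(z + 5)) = 1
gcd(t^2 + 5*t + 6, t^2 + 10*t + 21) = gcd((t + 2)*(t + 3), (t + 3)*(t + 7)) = t + 3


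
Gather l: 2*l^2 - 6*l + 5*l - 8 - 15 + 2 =2*l^2 - l - 21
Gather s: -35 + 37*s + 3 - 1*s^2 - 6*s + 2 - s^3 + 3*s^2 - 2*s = -s^3 + 2*s^2 + 29*s - 30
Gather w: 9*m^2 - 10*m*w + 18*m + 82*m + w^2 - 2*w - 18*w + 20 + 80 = 9*m^2 + 100*m + w^2 + w*(-10*m - 20) + 100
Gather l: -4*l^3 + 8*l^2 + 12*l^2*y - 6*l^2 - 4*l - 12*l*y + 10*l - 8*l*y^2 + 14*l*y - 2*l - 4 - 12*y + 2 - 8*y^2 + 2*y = -4*l^3 + l^2*(12*y + 2) + l*(-8*y^2 + 2*y + 4) - 8*y^2 - 10*y - 2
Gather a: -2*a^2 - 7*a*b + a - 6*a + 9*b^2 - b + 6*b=-2*a^2 + a*(-7*b - 5) + 9*b^2 + 5*b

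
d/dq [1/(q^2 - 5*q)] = (5 - 2*q)/(q^2*(q - 5)^2)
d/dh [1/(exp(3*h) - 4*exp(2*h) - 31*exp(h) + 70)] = (-3*exp(2*h) + 8*exp(h) + 31)*exp(h)/(exp(3*h) - 4*exp(2*h) - 31*exp(h) + 70)^2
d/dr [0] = 0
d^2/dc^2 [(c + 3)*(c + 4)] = 2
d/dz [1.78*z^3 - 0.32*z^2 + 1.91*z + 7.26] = 5.34*z^2 - 0.64*z + 1.91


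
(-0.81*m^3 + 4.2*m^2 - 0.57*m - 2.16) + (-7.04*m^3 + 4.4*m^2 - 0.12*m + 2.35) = -7.85*m^3 + 8.6*m^2 - 0.69*m + 0.19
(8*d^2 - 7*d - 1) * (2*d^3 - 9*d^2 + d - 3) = 16*d^5 - 86*d^4 + 69*d^3 - 22*d^2 + 20*d + 3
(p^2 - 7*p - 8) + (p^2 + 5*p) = 2*p^2 - 2*p - 8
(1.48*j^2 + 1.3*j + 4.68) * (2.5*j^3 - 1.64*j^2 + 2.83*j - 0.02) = 3.7*j^5 + 0.8228*j^4 + 13.7564*j^3 - 4.0258*j^2 + 13.2184*j - 0.0936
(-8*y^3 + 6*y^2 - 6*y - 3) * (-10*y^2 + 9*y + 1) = 80*y^5 - 132*y^4 + 106*y^3 - 18*y^2 - 33*y - 3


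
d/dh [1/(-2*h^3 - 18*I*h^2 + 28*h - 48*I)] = (3*h^2 + 18*I*h - 14)/(2*(h^3 + 9*I*h^2 - 14*h + 24*I)^2)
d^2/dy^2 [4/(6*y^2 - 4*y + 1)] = 16*(-18*y^2 + 12*y + 8*(3*y - 1)^2 - 3)/(6*y^2 - 4*y + 1)^3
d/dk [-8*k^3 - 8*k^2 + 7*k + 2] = -24*k^2 - 16*k + 7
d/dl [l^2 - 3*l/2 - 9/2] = 2*l - 3/2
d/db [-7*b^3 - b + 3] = -21*b^2 - 1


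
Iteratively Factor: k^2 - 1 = (k + 1)*(k - 1)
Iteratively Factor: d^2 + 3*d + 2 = (d + 1)*(d + 2)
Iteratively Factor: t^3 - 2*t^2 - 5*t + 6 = (t + 2)*(t^2 - 4*t + 3) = (t - 3)*(t + 2)*(t - 1)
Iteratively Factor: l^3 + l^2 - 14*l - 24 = (l + 2)*(l^2 - l - 12) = (l + 2)*(l + 3)*(l - 4)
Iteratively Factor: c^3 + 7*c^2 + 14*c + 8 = (c + 1)*(c^2 + 6*c + 8) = (c + 1)*(c + 2)*(c + 4)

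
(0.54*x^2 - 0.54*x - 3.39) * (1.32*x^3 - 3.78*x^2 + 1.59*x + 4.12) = 0.7128*x^5 - 2.754*x^4 - 1.575*x^3 + 14.1804*x^2 - 7.6149*x - 13.9668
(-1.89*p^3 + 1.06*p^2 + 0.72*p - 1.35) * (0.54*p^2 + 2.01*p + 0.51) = -1.0206*p^5 - 3.2265*p^4 + 1.5555*p^3 + 1.2588*p^2 - 2.3463*p - 0.6885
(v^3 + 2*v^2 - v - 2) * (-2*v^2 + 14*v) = -2*v^5 + 10*v^4 + 30*v^3 - 10*v^2 - 28*v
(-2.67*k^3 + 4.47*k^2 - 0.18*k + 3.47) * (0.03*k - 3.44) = -0.0801*k^4 + 9.3189*k^3 - 15.3822*k^2 + 0.7233*k - 11.9368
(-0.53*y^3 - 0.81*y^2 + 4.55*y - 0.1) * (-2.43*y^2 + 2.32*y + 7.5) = 1.2879*y^5 + 0.7387*y^4 - 16.9107*y^3 + 4.724*y^2 + 33.893*y - 0.75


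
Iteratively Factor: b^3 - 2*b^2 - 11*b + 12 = (b + 3)*(b^2 - 5*b + 4) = (b - 1)*(b + 3)*(b - 4)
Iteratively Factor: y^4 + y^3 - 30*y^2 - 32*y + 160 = (y - 5)*(y^3 + 6*y^2 - 32) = (y - 5)*(y - 2)*(y^2 + 8*y + 16) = (y - 5)*(y - 2)*(y + 4)*(y + 4)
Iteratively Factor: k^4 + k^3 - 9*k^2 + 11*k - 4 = (k - 1)*(k^3 + 2*k^2 - 7*k + 4) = (k - 1)*(k + 4)*(k^2 - 2*k + 1) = (k - 1)^2*(k + 4)*(k - 1)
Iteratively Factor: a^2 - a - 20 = (a - 5)*(a + 4)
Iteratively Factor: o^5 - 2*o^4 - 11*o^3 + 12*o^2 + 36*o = (o + 2)*(o^4 - 4*o^3 - 3*o^2 + 18*o) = (o + 2)^2*(o^3 - 6*o^2 + 9*o) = (o - 3)*(o + 2)^2*(o^2 - 3*o) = (o - 3)^2*(o + 2)^2*(o)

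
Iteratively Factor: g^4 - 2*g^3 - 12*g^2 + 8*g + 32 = (g + 2)*(g^3 - 4*g^2 - 4*g + 16) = (g - 4)*(g + 2)*(g^2 - 4) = (g - 4)*(g - 2)*(g + 2)*(g + 2)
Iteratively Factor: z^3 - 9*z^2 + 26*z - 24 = (z - 3)*(z^2 - 6*z + 8) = (z - 4)*(z - 3)*(z - 2)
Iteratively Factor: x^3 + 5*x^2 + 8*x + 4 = (x + 2)*(x^2 + 3*x + 2) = (x + 1)*(x + 2)*(x + 2)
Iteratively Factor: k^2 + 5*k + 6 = (k + 3)*(k + 2)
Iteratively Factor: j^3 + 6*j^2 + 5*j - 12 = (j + 3)*(j^2 + 3*j - 4) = (j + 3)*(j + 4)*(j - 1)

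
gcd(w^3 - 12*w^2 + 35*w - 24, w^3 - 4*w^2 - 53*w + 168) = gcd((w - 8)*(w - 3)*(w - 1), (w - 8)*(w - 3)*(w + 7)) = w^2 - 11*w + 24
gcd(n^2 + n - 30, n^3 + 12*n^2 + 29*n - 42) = n + 6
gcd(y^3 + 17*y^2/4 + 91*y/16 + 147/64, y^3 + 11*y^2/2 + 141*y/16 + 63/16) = y^2 + 5*y/2 + 21/16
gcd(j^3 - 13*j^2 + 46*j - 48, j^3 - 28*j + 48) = j - 2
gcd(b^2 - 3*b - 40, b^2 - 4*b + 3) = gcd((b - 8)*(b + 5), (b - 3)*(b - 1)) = 1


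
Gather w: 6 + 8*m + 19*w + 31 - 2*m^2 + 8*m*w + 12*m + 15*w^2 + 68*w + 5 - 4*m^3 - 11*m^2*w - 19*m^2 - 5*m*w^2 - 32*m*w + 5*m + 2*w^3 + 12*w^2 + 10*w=-4*m^3 - 21*m^2 + 25*m + 2*w^3 + w^2*(27 - 5*m) + w*(-11*m^2 - 24*m + 97) + 42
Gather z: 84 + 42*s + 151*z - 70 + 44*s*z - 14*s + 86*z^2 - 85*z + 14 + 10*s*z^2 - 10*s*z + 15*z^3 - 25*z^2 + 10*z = 28*s + 15*z^3 + z^2*(10*s + 61) + z*(34*s + 76) + 28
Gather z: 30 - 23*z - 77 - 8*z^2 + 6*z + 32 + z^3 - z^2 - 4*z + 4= z^3 - 9*z^2 - 21*z - 11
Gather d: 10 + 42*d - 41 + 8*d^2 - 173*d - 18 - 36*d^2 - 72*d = -28*d^2 - 203*d - 49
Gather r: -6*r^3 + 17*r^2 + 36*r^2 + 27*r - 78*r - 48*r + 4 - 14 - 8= -6*r^3 + 53*r^2 - 99*r - 18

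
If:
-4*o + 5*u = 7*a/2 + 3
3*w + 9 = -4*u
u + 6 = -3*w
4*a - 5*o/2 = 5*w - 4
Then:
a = -832/297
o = 134/297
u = -1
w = -5/3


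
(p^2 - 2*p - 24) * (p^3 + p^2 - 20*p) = p^5 - p^4 - 46*p^3 + 16*p^2 + 480*p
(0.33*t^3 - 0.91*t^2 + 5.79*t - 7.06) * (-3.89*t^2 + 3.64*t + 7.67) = -1.2837*t^5 + 4.7411*t^4 - 23.3044*t^3 + 41.5593*t^2 + 18.7109*t - 54.1502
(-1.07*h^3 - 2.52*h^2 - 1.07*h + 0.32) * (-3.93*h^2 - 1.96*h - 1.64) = 4.2051*h^5 + 12.0008*h^4 + 10.8991*h^3 + 4.9724*h^2 + 1.1276*h - 0.5248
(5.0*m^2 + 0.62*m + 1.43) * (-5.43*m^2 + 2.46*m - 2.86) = -27.15*m^4 + 8.9334*m^3 - 20.5397*m^2 + 1.7446*m - 4.0898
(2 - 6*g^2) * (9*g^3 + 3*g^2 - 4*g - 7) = -54*g^5 - 18*g^4 + 42*g^3 + 48*g^2 - 8*g - 14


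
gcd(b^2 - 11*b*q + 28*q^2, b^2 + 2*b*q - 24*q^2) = -b + 4*q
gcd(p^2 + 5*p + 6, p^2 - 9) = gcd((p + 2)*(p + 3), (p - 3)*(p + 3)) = p + 3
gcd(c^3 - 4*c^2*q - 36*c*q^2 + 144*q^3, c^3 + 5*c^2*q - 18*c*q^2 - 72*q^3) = -c^2 - 2*c*q + 24*q^2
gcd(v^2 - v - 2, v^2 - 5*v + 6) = v - 2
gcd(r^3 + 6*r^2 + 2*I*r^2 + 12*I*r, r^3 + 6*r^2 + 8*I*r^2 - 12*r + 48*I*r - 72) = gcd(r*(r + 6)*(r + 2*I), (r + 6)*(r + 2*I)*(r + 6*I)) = r^2 + r*(6 + 2*I) + 12*I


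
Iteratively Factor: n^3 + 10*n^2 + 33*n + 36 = (n + 4)*(n^2 + 6*n + 9) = (n + 3)*(n + 4)*(n + 3)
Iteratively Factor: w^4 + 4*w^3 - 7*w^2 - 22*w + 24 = (w - 2)*(w^3 + 6*w^2 + 5*w - 12) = (w - 2)*(w + 3)*(w^2 + 3*w - 4) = (w - 2)*(w + 3)*(w + 4)*(w - 1)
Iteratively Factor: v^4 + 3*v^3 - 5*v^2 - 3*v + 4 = (v - 1)*(v^3 + 4*v^2 - v - 4) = (v - 1)^2*(v^2 + 5*v + 4) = (v - 1)^2*(v + 1)*(v + 4)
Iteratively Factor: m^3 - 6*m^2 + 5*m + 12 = (m - 4)*(m^2 - 2*m - 3) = (m - 4)*(m + 1)*(m - 3)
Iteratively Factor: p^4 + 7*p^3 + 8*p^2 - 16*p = (p)*(p^3 + 7*p^2 + 8*p - 16) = p*(p + 4)*(p^2 + 3*p - 4) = p*(p + 4)^2*(p - 1)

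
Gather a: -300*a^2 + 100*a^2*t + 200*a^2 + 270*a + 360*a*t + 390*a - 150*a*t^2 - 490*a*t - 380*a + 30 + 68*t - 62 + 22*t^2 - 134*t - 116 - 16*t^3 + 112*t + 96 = a^2*(100*t - 100) + a*(-150*t^2 - 130*t + 280) - 16*t^3 + 22*t^2 + 46*t - 52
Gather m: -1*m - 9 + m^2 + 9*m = m^2 + 8*m - 9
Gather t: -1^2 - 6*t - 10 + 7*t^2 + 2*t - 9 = 7*t^2 - 4*t - 20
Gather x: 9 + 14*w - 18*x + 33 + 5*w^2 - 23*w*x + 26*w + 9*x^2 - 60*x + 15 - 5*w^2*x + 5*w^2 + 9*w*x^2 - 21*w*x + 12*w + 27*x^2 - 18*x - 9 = 10*w^2 + 52*w + x^2*(9*w + 36) + x*(-5*w^2 - 44*w - 96) + 48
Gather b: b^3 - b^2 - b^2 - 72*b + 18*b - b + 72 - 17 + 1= b^3 - 2*b^2 - 55*b + 56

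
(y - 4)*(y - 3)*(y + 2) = y^3 - 5*y^2 - 2*y + 24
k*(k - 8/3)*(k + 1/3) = k^3 - 7*k^2/3 - 8*k/9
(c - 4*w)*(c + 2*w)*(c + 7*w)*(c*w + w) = c^4*w + 5*c^3*w^2 + c^3*w - 22*c^2*w^3 + 5*c^2*w^2 - 56*c*w^4 - 22*c*w^3 - 56*w^4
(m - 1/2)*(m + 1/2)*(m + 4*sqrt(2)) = m^3 + 4*sqrt(2)*m^2 - m/4 - sqrt(2)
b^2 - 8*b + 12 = (b - 6)*(b - 2)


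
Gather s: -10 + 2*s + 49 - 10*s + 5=44 - 8*s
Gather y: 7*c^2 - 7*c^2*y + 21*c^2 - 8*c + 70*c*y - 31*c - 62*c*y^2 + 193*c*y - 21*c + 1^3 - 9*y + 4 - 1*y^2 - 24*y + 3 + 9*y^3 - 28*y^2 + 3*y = 28*c^2 - 60*c + 9*y^3 + y^2*(-62*c - 29) + y*(-7*c^2 + 263*c - 30) + 8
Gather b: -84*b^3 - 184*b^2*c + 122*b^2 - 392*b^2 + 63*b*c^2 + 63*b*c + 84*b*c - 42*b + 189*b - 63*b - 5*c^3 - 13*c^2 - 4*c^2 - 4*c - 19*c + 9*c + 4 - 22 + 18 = -84*b^3 + b^2*(-184*c - 270) + b*(63*c^2 + 147*c + 84) - 5*c^3 - 17*c^2 - 14*c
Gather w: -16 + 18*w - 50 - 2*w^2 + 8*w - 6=-2*w^2 + 26*w - 72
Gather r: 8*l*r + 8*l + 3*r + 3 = 8*l + r*(8*l + 3) + 3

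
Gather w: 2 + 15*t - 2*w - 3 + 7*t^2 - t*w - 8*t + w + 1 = 7*t^2 + 7*t + w*(-t - 1)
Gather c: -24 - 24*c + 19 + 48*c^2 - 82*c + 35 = 48*c^2 - 106*c + 30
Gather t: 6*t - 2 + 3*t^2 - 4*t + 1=3*t^2 + 2*t - 1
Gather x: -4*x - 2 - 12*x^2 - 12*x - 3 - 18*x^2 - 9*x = -30*x^2 - 25*x - 5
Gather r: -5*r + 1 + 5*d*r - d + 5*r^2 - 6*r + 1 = -d + 5*r^2 + r*(5*d - 11) + 2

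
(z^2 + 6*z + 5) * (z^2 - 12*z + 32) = z^4 - 6*z^3 - 35*z^2 + 132*z + 160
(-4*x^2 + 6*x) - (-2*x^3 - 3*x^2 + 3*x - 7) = 2*x^3 - x^2 + 3*x + 7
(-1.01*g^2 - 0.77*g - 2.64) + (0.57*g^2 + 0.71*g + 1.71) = -0.44*g^2 - 0.0600000000000001*g - 0.93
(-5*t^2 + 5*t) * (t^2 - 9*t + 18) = -5*t^4 + 50*t^3 - 135*t^2 + 90*t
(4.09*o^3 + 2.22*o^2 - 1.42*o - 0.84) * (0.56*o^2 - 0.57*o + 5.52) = 2.2904*o^5 - 1.0881*o^4 + 20.5162*o^3 + 12.5934*o^2 - 7.3596*o - 4.6368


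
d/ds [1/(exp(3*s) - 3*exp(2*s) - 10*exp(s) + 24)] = (-3*exp(2*s) + 6*exp(s) + 10)*exp(s)/(exp(3*s) - 3*exp(2*s) - 10*exp(s) + 24)^2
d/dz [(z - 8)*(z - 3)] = 2*z - 11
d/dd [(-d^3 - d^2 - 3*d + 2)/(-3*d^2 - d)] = (3*d^4 + 2*d^3 - 8*d^2 + 12*d + 2)/(d^2*(9*d^2 + 6*d + 1))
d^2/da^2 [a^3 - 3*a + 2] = 6*a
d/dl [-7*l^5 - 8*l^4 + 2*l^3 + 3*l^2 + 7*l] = -35*l^4 - 32*l^3 + 6*l^2 + 6*l + 7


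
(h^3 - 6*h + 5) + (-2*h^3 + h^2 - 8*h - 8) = -h^3 + h^2 - 14*h - 3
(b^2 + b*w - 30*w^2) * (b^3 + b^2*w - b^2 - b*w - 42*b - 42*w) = b^5 + 2*b^4*w - b^4 - 29*b^3*w^2 - 2*b^3*w - 42*b^3 - 30*b^2*w^3 + 29*b^2*w^2 - 84*b^2*w + 30*b*w^3 + 1218*b*w^2 + 1260*w^3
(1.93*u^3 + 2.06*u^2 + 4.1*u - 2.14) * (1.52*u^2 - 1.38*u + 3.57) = 2.9336*u^5 + 0.4678*u^4 + 10.2793*u^3 - 1.5566*u^2 + 17.5902*u - 7.6398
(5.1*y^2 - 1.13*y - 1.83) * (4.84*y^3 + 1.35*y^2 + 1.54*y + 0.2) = 24.684*y^5 + 1.4158*y^4 - 2.5287*y^3 - 3.1907*y^2 - 3.0442*y - 0.366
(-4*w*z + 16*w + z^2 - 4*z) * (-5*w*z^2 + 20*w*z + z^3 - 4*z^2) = 20*w^2*z^3 - 160*w^2*z^2 + 320*w^2*z - 9*w*z^4 + 72*w*z^3 - 144*w*z^2 + z^5 - 8*z^4 + 16*z^3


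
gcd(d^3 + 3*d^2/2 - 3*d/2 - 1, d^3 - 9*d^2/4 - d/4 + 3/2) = d - 1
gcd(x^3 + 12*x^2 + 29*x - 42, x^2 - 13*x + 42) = 1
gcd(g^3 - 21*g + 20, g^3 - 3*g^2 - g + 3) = g - 1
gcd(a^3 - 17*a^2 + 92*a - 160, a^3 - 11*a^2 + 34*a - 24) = a - 4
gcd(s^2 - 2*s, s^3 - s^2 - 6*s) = s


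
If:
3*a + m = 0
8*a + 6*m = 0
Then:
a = 0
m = 0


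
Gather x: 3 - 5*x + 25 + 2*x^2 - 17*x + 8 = 2*x^2 - 22*x + 36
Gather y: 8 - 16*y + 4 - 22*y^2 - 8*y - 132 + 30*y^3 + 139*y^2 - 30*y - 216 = 30*y^3 + 117*y^2 - 54*y - 336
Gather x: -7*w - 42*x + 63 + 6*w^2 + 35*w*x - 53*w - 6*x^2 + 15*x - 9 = 6*w^2 - 60*w - 6*x^2 + x*(35*w - 27) + 54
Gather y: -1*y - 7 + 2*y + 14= y + 7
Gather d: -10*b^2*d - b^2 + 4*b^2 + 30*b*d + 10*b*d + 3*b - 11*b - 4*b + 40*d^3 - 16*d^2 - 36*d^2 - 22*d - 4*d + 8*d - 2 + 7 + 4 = 3*b^2 - 12*b + 40*d^3 - 52*d^2 + d*(-10*b^2 + 40*b - 18) + 9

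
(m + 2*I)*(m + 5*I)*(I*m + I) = I*m^3 - 7*m^2 + I*m^2 - 7*m - 10*I*m - 10*I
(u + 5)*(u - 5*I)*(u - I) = u^3 + 5*u^2 - 6*I*u^2 - 5*u - 30*I*u - 25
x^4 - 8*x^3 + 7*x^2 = x^2*(x - 7)*(x - 1)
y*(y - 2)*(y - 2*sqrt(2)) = y^3 - 2*sqrt(2)*y^2 - 2*y^2 + 4*sqrt(2)*y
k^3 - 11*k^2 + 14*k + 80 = (k - 8)*(k - 5)*(k + 2)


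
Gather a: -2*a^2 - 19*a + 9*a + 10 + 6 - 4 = -2*a^2 - 10*a + 12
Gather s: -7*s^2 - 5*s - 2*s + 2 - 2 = -7*s^2 - 7*s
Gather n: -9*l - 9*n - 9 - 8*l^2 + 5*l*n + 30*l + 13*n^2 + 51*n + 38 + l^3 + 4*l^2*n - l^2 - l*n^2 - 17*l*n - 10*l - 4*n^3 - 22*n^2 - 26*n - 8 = l^3 - 9*l^2 + 11*l - 4*n^3 + n^2*(-l - 9) + n*(4*l^2 - 12*l + 16) + 21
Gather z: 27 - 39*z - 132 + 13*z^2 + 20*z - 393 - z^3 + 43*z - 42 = -z^3 + 13*z^2 + 24*z - 540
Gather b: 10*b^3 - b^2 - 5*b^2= 10*b^3 - 6*b^2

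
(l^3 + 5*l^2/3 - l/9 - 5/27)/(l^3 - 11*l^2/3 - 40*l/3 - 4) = (9*l^2 + 12*l - 5)/(9*(l^2 - 4*l - 12))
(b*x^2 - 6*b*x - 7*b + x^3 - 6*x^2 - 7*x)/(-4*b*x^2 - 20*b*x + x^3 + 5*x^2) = (-b*x^2 + 6*b*x + 7*b - x^3 + 6*x^2 + 7*x)/(x*(4*b*x + 20*b - x^2 - 5*x))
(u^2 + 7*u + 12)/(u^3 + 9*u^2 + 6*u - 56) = (u + 3)/(u^2 + 5*u - 14)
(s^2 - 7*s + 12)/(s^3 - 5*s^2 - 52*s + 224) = (s - 3)/(s^2 - s - 56)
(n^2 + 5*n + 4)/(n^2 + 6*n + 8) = (n + 1)/(n + 2)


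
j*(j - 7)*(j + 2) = j^3 - 5*j^2 - 14*j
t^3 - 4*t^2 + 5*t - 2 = (t - 2)*(t - 1)^2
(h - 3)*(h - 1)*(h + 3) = h^3 - h^2 - 9*h + 9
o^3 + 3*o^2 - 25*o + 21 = (o - 3)*(o - 1)*(o + 7)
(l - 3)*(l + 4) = l^2 + l - 12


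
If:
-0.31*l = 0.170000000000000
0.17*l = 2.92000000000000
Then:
No Solution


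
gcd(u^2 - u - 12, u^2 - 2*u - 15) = u + 3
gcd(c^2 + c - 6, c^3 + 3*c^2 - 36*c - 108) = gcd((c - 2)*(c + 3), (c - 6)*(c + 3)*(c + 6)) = c + 3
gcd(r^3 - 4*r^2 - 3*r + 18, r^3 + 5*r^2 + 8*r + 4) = r + 2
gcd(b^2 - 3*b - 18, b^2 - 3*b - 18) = b^2 - 3*b - 18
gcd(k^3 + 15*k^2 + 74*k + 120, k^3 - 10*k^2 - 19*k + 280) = k + 5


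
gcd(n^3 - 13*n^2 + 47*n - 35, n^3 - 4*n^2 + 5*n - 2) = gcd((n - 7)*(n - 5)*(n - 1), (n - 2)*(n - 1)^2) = n - 1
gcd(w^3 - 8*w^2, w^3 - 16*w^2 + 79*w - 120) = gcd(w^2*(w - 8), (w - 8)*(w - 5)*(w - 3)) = w - 8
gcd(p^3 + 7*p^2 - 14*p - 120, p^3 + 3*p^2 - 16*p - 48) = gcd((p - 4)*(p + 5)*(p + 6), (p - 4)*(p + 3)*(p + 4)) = p - 4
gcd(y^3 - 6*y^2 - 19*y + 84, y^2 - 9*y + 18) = y - 3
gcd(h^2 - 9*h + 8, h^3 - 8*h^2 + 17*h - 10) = h - 1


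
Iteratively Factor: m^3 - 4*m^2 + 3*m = (m)*(m^2 - 4*m + 3) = m*(m - 3)*(m - 1)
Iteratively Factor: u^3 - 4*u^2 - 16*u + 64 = (u - 4)*(u^2 - 16) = (u - 4)^2*(u + 4)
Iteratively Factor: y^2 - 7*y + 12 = (y - 3)*(y - 4)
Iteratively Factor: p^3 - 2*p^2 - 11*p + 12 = (p + 3)*(p^2 - 5*p + 4) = (p - 4)*(p + 3)*(p - 1)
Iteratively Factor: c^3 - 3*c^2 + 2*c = (c - 2)*(c^2 - c) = c*(c - 2)*(c - 1)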